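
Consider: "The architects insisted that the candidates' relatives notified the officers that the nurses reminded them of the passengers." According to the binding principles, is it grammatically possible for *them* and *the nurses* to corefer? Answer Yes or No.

No

*them* is a pronoun; Principle B requires it to be free in its binding domain — the clause headed by 'reminded'.
— the nurses: subject of the clause headed by 'reminded'; c-commands the pronoun within its binding domain — blocked (Principle B).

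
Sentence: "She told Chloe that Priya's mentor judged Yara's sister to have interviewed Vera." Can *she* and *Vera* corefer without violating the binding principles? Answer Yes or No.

No

*Vera* is an R-expression; Principle C requires it to be free (not bound by any c-commanding expression).
— she: subject of the matrix clause; the pronoun c-commands the R-expression — coreference blocked (Principle C).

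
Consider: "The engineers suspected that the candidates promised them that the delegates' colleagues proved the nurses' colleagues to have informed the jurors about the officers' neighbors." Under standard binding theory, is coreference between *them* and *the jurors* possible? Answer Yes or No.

*the jurors* is an R-expression; Principle C requires it to be free (not bound by any c-commanding expression).
— them: object of the clause headed by 'promised'; the pronoun c-commands the R-expression — coreference blocked (Principle C).

No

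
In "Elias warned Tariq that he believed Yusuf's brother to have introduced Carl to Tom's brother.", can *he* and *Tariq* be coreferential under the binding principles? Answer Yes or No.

*Tariq* is an R-expression; Principle C requires it to be free (not bound by any c-commanding expression).
— he: subject of the clause headed by 'believed'; the pronoun does not c-command the R-expression — coreference allowed.

Yes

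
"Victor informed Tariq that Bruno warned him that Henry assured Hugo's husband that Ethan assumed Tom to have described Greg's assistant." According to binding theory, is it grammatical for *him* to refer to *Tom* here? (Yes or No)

No

*Tom* is an R-expression; Principle C requires it to be free (not bound by any c-commanding expression).
— him: object of the clause headed by 'warned'; the pronoun c-commands the R-expression — coreference blocked (Principle C).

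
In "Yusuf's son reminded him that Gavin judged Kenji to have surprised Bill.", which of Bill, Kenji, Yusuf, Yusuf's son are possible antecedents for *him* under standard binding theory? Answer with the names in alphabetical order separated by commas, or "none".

Yusuf

*him* is a pronoun; Principle B requires it to be free in its binding domain — the matrix clause.
— Bill: object of the clause headed by 'surprised'; is c-commanded by the pronoun; coreference would bind this R-expression — blocked (Principle C).
— Kenji: subject of the clause headed by 'surprised'; is c-commanded by the pronoun; coreference would bind this R-expression — blocked (Principle C).
— Yusuf: possessor inside the subject DP of the matrix clause; does not c-command the pronoun — Principle B does not apply; allowed.
— Yusuf's son: subject of the matrix clause; c-commands the pronoun within its binding domain — blocked (Principle B).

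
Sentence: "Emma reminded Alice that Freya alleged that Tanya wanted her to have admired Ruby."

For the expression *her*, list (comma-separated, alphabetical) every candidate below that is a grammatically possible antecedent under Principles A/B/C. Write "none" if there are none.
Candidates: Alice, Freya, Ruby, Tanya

*her* is a pronoun; Principle B requires it to be free in its binding domain — the clause headed by 'wanted'.
— Alice: object of the matrix clause; c-commands the pronoun but lies outside its binding domain — allowed.
— Freya: subject of the clause headed by 'alleged'; c-commands the pronoun but lies outside its binding domain — allowed.
— Ruby: object of the clause headed by 'admired'; is c-commanded by the pronoun; coreference would bind this R-expression — blocked (Principle C).
— Tanya: subject of the clause headed by 'wanted'; c-commands the pronoun within its binding domain — blocked (Principle B).

Alice, Freya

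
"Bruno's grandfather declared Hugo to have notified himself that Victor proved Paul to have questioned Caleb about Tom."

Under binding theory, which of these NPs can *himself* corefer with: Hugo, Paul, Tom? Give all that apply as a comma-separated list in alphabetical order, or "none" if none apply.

Hugo

*himself* is a reflexive; Principle A requires it to be bound within its binding domain — the clause headed by 'notified'.
— Hugo: subject of the clause headed by 'notified'; c-commands the reflexive within its binding domain — allowed (Principle A).
— Paul: subject of the clause headed by 'questioned'; does not c-command the reflexive — cannot bind it (Principle A).
— Tom: second object of the clause headed by 'questioned'; does not c-command the reflexive — cannot bind it (Principle A).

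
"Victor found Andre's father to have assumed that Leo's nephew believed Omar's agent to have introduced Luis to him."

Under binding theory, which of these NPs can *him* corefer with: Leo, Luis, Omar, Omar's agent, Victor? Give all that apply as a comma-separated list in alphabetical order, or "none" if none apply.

*him* is a pronoun; Principle B requires it to be free in its binding domain — the clause headed by 'introduced'.
— Leo: possessor inside the subject DP of the clause headed by 'believed'; does not c-command the pronoun — Principle B does not apply; allowed.
— Luis: object of the clause headed by 'introduced'; c-commands the pronoun within its binding domain — blocked (Principle B).
— Omar: possessor inside the subject DP of the clause headed by 'introduced'; does not c-command the pronoun — Principle B does not apply; allowed.
— Omar's agent: subject of the clause headed by 'introduced'; c-commands the pronoun within its binding domain — blocked (Principle B).
— Victor: subject of the matrix clause; c-commands the pronoun but lies outside its binding domain — allowed.

Leo, Omar, Victor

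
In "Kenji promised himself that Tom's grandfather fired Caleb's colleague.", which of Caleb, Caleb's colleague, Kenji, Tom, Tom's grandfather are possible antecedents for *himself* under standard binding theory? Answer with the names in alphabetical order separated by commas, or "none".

Kenji

*himself* is a reflexive; Principle A requires it to be bound within its binding domain — the matrix clause.
— Caleb: possessor inside the object DP of the clause headed by 'fired'; does not c-command the reflexive — cannot bind it (Principle A).
— Caleb's colleague: object of the clause headed by 'fired'; does not c-command the reflexive — cannot bind it (Principle A).
— Kenji: subject of the matrix clause; c-commands the reflexive within its binding domain — allowed (Principle A).
— Tom: possessor inside the subject DP of the clause headed by 'fired'; does not c-command the reflexive — cannot bind it (Principle A).
— Tom's grandfather: subject of the clause headed by 'fired'; does not c-command the reflexive — cannot bind it (Principle A).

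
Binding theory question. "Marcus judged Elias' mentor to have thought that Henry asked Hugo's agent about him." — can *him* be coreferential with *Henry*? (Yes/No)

No

*him* is a pronoun; Principle B requires it to be free in its binding domain — the clause headed by 'asked'.
— Henry: subject of the clause headed by 'asked'; c-commands the pronoun within its binding domain — blocked (Principle B).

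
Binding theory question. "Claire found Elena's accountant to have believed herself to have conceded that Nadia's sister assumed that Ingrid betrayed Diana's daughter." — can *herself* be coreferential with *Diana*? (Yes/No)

No

*herself* is a reflexive; Principle A requires it to be bound within its binding domain — the clause headed by 'believed'.
— Diana: possessor inside the object DP of the clause headed by 'betrayed'; does not c-command the reflexive — cannot bind it (Principle A).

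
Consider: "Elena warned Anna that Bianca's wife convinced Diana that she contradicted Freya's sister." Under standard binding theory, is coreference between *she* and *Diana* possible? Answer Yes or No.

Yes

*Diana* is an R-expression; Principle C requires it to be free (not bound by any c-commanding expression).
— she: subject of the clause headed by 'contradicted'; the pronoun does not c-command the R-expression — coreference allowed.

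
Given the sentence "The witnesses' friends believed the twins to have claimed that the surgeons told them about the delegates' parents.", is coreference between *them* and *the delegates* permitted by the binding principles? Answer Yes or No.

*them* is a pronoun; Principle B requires it to be free in its binding domain — the clause headed by 'told'.
— the delegates: possessor inside the second object DP of the clause headed by 'told'; is c-commanded by the pronoun; coreference would bind this R-expression — blocked (Principle C).

No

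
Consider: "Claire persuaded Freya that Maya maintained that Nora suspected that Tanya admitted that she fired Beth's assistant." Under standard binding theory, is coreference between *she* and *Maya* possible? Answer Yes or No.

*Maya* is an R-expression; Principle C requires it to be free (not bound by any c-commanding expression).
— she: subject of the clause headed by 'fired'; the pronoun does not c-command the R-expression — coreference allowed.

Yes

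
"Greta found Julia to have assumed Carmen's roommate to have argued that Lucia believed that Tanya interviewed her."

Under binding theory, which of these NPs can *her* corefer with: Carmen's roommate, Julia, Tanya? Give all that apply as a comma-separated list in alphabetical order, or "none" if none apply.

Carmen's roommate, Julia

*her* is a pronoun; Principle B requires it to be free in its binding domain — the clause headed by 'interviewed'.
— Carmen's roommate: subject of the clause headed by 'argued'; c-commands the pronoun but lies outside its binding domain — allowed.
— Julia: subject of the clause headed by 'assumed'; c-commands the pronoun but lies outside its binding domain — allowed.
— Tanya: subject of the clause headed by 'interviewed'; c-commands the pronoun within its binding domain — blocked (Principle B).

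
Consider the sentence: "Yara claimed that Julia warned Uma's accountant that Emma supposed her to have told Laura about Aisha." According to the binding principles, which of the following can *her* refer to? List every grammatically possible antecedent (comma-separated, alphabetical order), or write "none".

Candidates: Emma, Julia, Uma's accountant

Julia, Uma's accountant

*her* is a pronoun; Principle B requires it to be free in its binding domain — the clause headed by 'supposed'.
— Emma: subject of the clause headed by 'supposed'; c-commands the pronoun within its binding domain — blocked (Principle B).
— Julia: subject of the clause headed by 'warned'; c-commands the pronoun but lies outside its binding domain — allowed.
— Uma's accountant: object of the clause headed by 'warned'; c-commands the pronoun but lies outside its binding domain — allowed.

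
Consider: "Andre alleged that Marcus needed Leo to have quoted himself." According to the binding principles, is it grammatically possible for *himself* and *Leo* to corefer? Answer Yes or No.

Yes

*himself* is a reflexive; Principle A requires it to be bound within its binding domain — the clause headed by 'quoted'.
— Leo: subject of the clause headed by 'quoted'; c-commands the reflexive within its binding domain — allowed (Principle A).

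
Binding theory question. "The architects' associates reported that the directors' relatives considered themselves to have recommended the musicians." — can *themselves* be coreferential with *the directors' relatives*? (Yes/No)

Yes

*themselves* is a reflexive; Principle A requires it to be bound within its binding domain — the clause headed by 'considered'.
— the directors' relatives: subject of the clause headed by 'considered'; c-commands the reflexive within its binding domain — allowed (Principle A).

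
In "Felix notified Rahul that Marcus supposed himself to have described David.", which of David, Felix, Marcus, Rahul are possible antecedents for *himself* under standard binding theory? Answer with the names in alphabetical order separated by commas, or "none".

*himself* is a reflexive; Principle A requires it to be bound within its binding domain — the clause headed by 'supposed'.
— David: object of the clause headed by 'described'; does not c-command the reflexive — cannot bind it (Principle A).
— Felix: subject of the matrix clause; c-commands the reflexive but lies outside its binding domain — cannot bind it (Principle A).
— Marcus: subject of the clause headed by 'supposed'; c-commands the reflexive within its binding domain — allowed (Principle A).
— Rahul: object of the matrix clause; c-commands the reflexive but lies outside its binding domain — cannot bind it (Principle A).

Marcus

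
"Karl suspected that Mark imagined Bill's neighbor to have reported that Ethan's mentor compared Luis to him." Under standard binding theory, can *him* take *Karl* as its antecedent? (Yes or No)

*him* is a pronoun; Principle B requires it to be free in its binding domain — the clause headed by 'compared'.
— Karl: subject of the matrix clause; c-commands the pronoun but lies outside its binding domain — allowed.

Yes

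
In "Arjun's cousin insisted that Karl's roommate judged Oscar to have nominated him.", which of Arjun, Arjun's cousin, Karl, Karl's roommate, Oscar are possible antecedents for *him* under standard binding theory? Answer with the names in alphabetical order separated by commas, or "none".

*him* is a pronoun; Principle B requires it to be free in its binding domain — the clause headed by 'nominated'.
— Arjun: possessor inside the subject DP of the matrix clause; does not c-command the pronoun — Principle B does not apply; allowed.
— Arjun's cousin: subject of the matrix clause; c-commands the pronoun but lies outside its binding domain — allowed.
— Karl: possessor inside the subject DP of the clause headed by 'judged'; does not c-command the pronoun — Principle B does not apply; allowed.
— Karl's roommate: subject of the clause headed by 'judged'; c-commands the pronoun but lies outside its binding domain — allowed.
— Oscar: subject of the clause headed by 'nominated'; c-commands the pronoun within its binding domain — blocked (Principle B).

Arjun, Arjun's cousin, Karl, Karl's roommate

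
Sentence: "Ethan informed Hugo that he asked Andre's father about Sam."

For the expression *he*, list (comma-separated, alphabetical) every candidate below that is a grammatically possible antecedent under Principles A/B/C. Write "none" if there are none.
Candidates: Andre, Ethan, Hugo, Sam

Ethan, Hugo

*he* is a pronoun; Principle B requires it to be free in its binding domain — the clause headed by 'asked'.
— Andre: possessor inside the object DP of the clause headed by 'asked'; is c-commanded by the pronoun; coreference would bind this R-expression — blocked (Principle C).
— Ethan: subject of the matrix clause; c-commands the pronoun but lies outside its binding domain — allowed.
— Hugo: object of the matrix clause; c-commands the pronoun but lies outside its binding domain — allowed.
— Sam: second object of the clause headed by 'asked'; is c-commanded by the pronoun; coreference would bind this R-expression — blocked (Principle C).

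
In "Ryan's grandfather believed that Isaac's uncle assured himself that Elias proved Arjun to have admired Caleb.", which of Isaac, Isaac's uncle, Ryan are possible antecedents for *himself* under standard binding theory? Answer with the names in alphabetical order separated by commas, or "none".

Isaac's uncle

*himself* is a reflexive; Principle A requires it to be bound within its binding domain — the clause headed by 'assured'.
— Isaac: possessor inside the subject DP of the clause headed by 'assured'; does not c-command the reflexive — cannot bind it (Principle A).
— Isaac's uncle: subject of the clause headed by 'assured'; c-commands the reflexive within its binding domain — allowed (Principle A).
— Ryan: possessor inside the subject DP of the matrix clause; does not c-command the reflexive — cannot bind it (Principle A).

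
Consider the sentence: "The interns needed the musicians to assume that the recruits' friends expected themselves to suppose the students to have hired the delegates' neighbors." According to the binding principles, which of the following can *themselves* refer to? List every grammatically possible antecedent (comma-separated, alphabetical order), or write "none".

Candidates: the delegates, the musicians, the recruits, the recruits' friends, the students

*themselves* is a reflexive; Principle A requires it to be bound within its binding domain — the clause headed by 'expected'.
— the delegates: possessor inside the object DP of the clause headed by 'hired'; does not c-command the reflexive — cannot bind it (Principle A).
— the musicians: subject of the clause headed by 'assume'; c-commands the reflexive but lies outside its binding domain — cannot bind it (Principle A).
— the recruits: possessor inside the subject DP of the clause headed by 'expected'; does not c-command the reflexive — cannot bind it (Principle A).
— the recruits' friends: subject of the clause headed by 'expected'; c-commands the reflexive within its binding domain — allowed (Principle A).
— the students: subject of the clause headed by 'hired'; does not c-command the reflexive — cannot bind it (Principle A).

the recruits' friends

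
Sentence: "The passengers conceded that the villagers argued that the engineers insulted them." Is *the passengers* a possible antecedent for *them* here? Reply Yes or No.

Yes

*them* is a pronoun; Principle B requires it to be free in its binding domain — the clause headed by 'insulted'.
— the passengers: subject of the matrix clause; c-commands the pronoun but lies outside its binding domain — allowed.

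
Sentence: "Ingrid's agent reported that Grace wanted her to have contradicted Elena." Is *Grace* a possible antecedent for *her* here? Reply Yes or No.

No

*her* is a pronoun; Principle B requires it to be free in its binding domain — the clause headed by 'wanted'.
— Grace: subject of the clause headed by 'wanted'; c-commands the pronoun within its binding domain — blocked (Principle B).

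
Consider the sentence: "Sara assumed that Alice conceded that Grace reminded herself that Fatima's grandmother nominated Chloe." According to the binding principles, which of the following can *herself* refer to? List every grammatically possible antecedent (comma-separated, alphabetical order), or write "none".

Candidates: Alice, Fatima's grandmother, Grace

Grace

*herself* is a reflexive; Principle A requires it to be bound within its binding domain — the clause headed by 'reminded'.
— Alice: subject of the clause headed by 'conceded'; c-commands the reflexive but lies outside its binding domain — cannot bind it (Principle A).
— Fatima's grandmother: subject of the clause headed by 'nominated'; does not c-command the reflexive — cannot bind it (Principle A).
— Grace: subject of the clause headed by 'reminded'; c-commands the reflexive within its binding domain — allowed (Principle A).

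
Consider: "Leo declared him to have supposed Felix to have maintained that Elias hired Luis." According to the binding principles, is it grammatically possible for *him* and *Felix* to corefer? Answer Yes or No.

*him* is a pronoun; Principle B requires it to be free in its binding domain — the matrix clause.
— Felix: subject of the clause headed by 'maintained'; is c-commanded by the pronoun; coreference would bind this R-expression — blocked (Principle C).

No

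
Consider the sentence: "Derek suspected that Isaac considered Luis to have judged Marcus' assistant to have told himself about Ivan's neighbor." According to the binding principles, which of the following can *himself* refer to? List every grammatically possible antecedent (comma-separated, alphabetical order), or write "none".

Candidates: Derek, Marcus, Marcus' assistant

*himself* is a reflexive; Principle A requires it to be bound within its binding domain — the clause headed by 'told'.
— Derek: subject of the matrix clause; c-commands the reflexive but lies outside its binding domain — cannot bind it (Principle A).
— Marcus: possessor inside the subject DP of the clause headed by 'told'; does not c-command the reflexive — cannot bind it (Principle A).
— Marcus' assistant: subject of the clause headed by 'told'; c-commands the reflexive within its binding domain — allowed (Principle A).

Marcus' assistant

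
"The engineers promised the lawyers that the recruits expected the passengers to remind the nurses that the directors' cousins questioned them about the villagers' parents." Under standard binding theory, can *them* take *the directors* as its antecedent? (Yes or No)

*them* is a pronoun; Principle B requires it to be free in its binding domain — the clause headed by 'questioned'.
— the directors: possessor inside the subject DP of the clause headed by 'questioned'; does not c-command the pronoun — Principle B does not apply; allowed.

Yes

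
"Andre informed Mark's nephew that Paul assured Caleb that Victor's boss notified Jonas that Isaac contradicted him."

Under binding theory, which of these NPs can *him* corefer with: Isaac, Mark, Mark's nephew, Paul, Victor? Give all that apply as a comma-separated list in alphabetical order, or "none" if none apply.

*him* is a pronoun; Principle B requires it to be free in its binding domain — the clause headed by 'contradicted'.
— Isaac: subject of the clause headed by 'contradicted'; c-commands the pronoun within its binding domain — blocked (Principle B).
— Mark: possessor inside the object DP of the matrix clause; does not c-command the pronoun — Principle B does not apply; allowed.
— Mark's nephew: object of the matrix clause; c-commands the pronoun but lies outside its binding domain — allowed.
— Paul: subject of the clause headed by 'assured'; c-commands the pronoun but lies outside its binding domain — allowed.
— Victor: possessor inside the subject DP of the clause headed by 'notified'; does not c-command the pronoun — Principle B does not apply; allowed.

Mark, Mark's nephew, Paul, Victor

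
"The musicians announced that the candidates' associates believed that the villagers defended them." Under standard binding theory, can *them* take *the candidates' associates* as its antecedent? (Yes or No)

*them* is a pronoun; Principle B requires it to be free in its binding domain — the clause headed by 'defended'.
— the candidates' associates: subject of the clause headed by 'believed'; c-commands the pronoun but lies outside its binding domain — allowed.

Yes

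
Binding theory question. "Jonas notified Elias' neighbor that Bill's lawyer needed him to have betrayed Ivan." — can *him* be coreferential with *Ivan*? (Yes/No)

No

*him* is a pronoun; Principle B requires it to be free in its binding domain — the clause headed by 'needed'.
— Ivan: object of the clause headed by 'betrayed'; is c-commanded by the pronoun; coreference would bind this R-expression — blocked (Principle C).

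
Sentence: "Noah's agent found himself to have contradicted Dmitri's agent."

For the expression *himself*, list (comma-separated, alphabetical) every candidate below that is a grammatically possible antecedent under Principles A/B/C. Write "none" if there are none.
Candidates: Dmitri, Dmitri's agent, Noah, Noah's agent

*himself* is a reflexive; Principle A requires it to be bound within its binding domain — the matrix clause.
— Dmitri: possessor inside the object DP of the clause headed by 'contradicted'; does not c-command the reflexive — cannot bind it (Principle A).
— Dmitri's agent: object of the clause headed by 'contradicted'; does not c-command the reflexive — cannot bind it (Principle A).
— Noah: possessor inside the subject DP of the matrix clause; does not c-command the reflexive — cannot bind it (Principle A).
— Noah's agent: subject of the matrix clause; c-commands the reflexive within its binding domain — allowed (Principle A).

Noah's agent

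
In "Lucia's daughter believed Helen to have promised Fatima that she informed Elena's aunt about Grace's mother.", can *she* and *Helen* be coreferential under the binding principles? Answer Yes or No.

Yes

*Helen* is an R-expression; Principle C requires it to be free (not bound by any c-commanding expression).
— she: subject of the clause headed by 'informed'; the pronoun does not c-command the R-expression — coreference allowed.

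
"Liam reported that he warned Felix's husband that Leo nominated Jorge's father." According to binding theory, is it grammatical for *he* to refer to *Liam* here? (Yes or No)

Yes

*Liam* is an R-expression; Principle C requires it to be free (not bound by any c-commanding expression).
— he: subject of the clause headed by 'warned'; the pronoun does not c-command the R-expression — coreference allowed.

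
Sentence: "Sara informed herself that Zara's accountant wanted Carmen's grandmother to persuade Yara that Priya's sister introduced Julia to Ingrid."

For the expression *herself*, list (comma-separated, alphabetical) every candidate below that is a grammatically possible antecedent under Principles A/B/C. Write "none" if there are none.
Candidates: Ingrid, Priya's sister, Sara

*herself* is a reflexive; Principle A requires it to be bound within its binding domain — the matrix clause.
— Ingrid: second object of the clause headed by 'introduced'; does not c-command the reflexive — cannot bind it (Principle A).
— Priya's sister: subject of the clause headed by 'introduced'; does not c-command the reflexive — cannot bind it (Principle A).
— Sara: subject of the matrix clause; c-commands the reflexive within its binding domain — allowed (Principle A).

Sara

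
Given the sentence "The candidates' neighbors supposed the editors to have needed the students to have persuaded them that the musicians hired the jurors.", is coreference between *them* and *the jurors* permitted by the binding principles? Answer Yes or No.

No

*them* is a pronoun; Principle B requires it to be free in its binding domain — the clause headed by 'persuaded'.
— the jurors: object of the clause headed by 'hired'; is c-commanded by the pronoun; coreference would bind this R-expression — blocked (Principle C).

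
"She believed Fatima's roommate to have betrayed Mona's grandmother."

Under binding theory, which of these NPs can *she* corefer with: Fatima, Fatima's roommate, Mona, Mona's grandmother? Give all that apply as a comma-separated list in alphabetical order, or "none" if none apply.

none

*she* is a pronoun; Principle B requires it to be free in its binding domain — the matrix clause.
— Fatima: possessor inside the subject DP of the clause headed by 'betrayed'; is c-commanded by the pronoun; coreference would bind this R-expression — blocked (Principle C).
— Fatima's roommate: subject of the clause headed by 'betrayed'; is c-commanded by the pronoun; coreference would bind this R-expression — blocked (Principle C).
— Mona: possessor inside the object DP of the clause headed by 'betrayed'; is c-commanded by the pronoun; coreference would bind this R-expression — blocked (Principle C).
— Mona's grandmother: object of the clause headed by 'betrayed'; is c-commanded by the pronoun; coreference would bind this R-expression — blocked (Principle C).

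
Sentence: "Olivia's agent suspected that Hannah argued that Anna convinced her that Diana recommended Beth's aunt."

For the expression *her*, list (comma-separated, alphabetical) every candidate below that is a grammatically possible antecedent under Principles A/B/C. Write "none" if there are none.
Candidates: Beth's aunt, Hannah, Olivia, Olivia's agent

Hannah, Olivia, Olivia's agent

*her* is a pronoun; Principle B requires it to be free in its binding domain — the clause headed by 'convinced'.
— Beth's aunt: object of the clause headed by 'recommended'; is c-commanded by the pronoun; coreference would bind this R-expression — blocked (Principle C).
— Hannah: subject of the clause headed by 'argued'; c-commands the pronoun but lies outside its binding domain — allowed.
— Olivia: possessor inside the subject DP of the matrix clause; does not c-command the pronoun — Principle B does not apply; allowed.
— Olivia's agent: subject of the matrix clause; c-commands the pronoun but lies outside its binding domain — allowed.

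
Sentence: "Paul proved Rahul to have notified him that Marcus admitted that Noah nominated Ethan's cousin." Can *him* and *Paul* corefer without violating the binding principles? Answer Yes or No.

Yes

*Paul* is an R-expression; Principle C requires it to be free (not bound by any c-commanding expression).
— him: object of the clause headed by 'notified'; the pronoun does not c-command the R-expression — coreference allowed.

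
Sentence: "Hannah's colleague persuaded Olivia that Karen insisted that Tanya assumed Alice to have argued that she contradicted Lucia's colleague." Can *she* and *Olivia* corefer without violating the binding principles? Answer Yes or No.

*Olivia* is an R-expression; Principle C requires it to be free (not bound by any c-commanding expression).
— she: subject of the clause headed by 'contradicted'; the pronoun does not c-command the R-expression — coreference allowed.

Yes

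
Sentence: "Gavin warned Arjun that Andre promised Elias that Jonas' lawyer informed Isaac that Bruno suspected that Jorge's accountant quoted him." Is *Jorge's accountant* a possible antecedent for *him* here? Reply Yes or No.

No

*him* is a pronoun; Principle B requires it to be free in its binding domain — the clause headed by 'quoted'.
— Jorge's accountant: subject of the clause headed by 'quoted'; c-commands the pronoun within its binding domain — blocked (Principle B).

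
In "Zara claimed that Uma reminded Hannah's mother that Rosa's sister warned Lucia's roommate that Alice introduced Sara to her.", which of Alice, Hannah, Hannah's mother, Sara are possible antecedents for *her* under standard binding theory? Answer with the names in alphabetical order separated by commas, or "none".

Hannah, Hannah's mother

*her* is a pronoun; Principle B requires it to be free in its binding domain — the clause headed by 'introduced'.
— Alice: subject of the clause headed by 'introduced'; c-commands the pronoun within its binding domain — blocked (Principle B).
— Hannah: possessor inside the object DP of the clause headed by 'reminded'; does not c-command the pronoun — Principle B does not apply; allowed.
— Hannah's mother: object of the clause headed by 'reminded'; c-commands the pronoun but lies outside its binding domain — allowed.
— Sara: object of the clause headed by 'introduced'; c-commands the pronoun within its binding domain — blocked (Principle B).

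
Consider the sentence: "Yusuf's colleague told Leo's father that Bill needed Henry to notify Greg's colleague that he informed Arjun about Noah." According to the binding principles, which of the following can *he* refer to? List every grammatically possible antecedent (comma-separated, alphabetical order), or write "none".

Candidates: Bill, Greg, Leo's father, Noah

Bill, Greg, Leo's father

*he* is a pronoun; Principle B requires it to be free in its binding domain — the clause headed by 'informed'.
— Bill: subject of the clause headed by 'needed'; c-commands the pronoun but lies outside its binding domain — allowed.
— Greg: possessor inside the object DP of the clause headed by 'notify'; does not c-command the pronoun — Principle B does not apply; allowed.
— Leo's father: object of the matrix clause; c-commands the pronoun but lies outside its binding domain — allowed.
— Noah: second object of the clause headed by 'informed'; is c-commanded by the pronoun; coreference would bind this R-expression — blocked (Principle C).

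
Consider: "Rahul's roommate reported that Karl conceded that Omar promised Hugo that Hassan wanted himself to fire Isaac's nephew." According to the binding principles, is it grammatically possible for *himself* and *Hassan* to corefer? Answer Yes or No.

Yes

*himself* is a reflexive; Principle A requires it to be bound within its binding domain — the clause headed by 'wanted'.
— Hassan: subject of the clause headed by 'wanted'; c-commands the reflexive within its binding domain — allowed (Principle A).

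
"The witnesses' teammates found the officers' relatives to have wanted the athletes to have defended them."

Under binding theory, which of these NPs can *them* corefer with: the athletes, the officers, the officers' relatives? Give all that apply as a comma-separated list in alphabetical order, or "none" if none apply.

*them* is a pronoun; Principle B requires it to be free in its binding domain — the clause headed by 'defended'.
— the athletes: subject of the clause headed by 'defended'; c-commands the pronoun within its binding domain — blocked (Principle B).
— the officers: possessor inside the subject DP of the clause headed by 'wanted'; does not c-command the pronoun — Principle B does not apply; allowed.
— the officers' relatives: subject of the clause headed by 'wanted'; c-commands the pronoun but lies outside its binding domain — allowed.

the officers, the officers' relatives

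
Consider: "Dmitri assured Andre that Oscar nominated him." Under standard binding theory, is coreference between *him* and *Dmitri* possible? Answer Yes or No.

*Dmitri* is an R-expression; Principle C requires it to be free (not bound by any c-commanding expression).
— him: object of the clause headed by 'nominated'; the pronoun does not c-command the R-expression — coreference allowed.

Yes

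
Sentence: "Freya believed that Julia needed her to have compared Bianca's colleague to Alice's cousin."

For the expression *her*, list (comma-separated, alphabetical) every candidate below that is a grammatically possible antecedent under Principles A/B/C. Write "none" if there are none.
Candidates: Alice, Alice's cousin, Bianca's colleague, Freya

Freya

*her* is a pronoun; Principle B requires it to be free in its binding domain — the clause headed by 'needed'.
— Alice: possessor inside the second object DP of the clause headed by 'compared'; is c-commanded by the pronoun; coreference would bind this R-expression — blocked (Principle C).
— Alice's cousin: second object of the clause headed by 'compared'; is c-commanded by the pronoun; coreference would bind this R-expression — blocked (Principle C).
— Bianca's colleague: object of the clause headed by 'compared'; is c-commanded by the pronoun; coreference would bind this R-expression — blocked (Principle C).
— Freya: subject of the matrix clause; c-commands the pronoun but lies outside its binding domain — allowed.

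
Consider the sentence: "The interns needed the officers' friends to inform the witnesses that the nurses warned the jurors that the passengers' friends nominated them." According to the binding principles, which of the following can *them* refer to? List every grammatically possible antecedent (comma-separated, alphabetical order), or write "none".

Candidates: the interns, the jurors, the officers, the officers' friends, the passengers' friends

the interns, the jurors, the officers, the officers' friends

*them* is a pronoun; Principle B requires it to be free in its binding domain — the clause headed by 'nominated'.
— the interns: subject of the matrix clause; c-commands the pronoun but lies outside its binding domain — allowed.
— the jurors: object of the clause headed by 'warned'; c-commands the pronoun but lies outside its binding domain — allowed.
— the officers: possessor inside the subject DP of the clause headed by 'inform'; does not c-command the pronoun — Principle B does not apply; allowed.
— the officers' friends: subject of the clause headed by 'inform'; c-commands the pronoun but lies outside its binding domain — allowed.
— the passengers' friends: subject of the clause headed by 'nominated'; c-commands the pronoun within its binding domain — blocked (Principle B).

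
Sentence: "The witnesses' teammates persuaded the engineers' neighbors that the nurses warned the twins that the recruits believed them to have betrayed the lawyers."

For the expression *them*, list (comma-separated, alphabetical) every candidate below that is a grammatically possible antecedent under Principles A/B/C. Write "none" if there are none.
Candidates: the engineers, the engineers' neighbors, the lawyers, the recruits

the engineers, the engineers' neighbors

*them* is a pronoun; Principle B requires it to be free in its binding domain — the clause headed by 'believed'.
— the engineers: possessor inside the object DP of the matrix clause; does not c-command the pronoun — Principle B does not apply; allowed.
— the engineers' neighbors: object of the matrix clause; c-commands the pronoun but lies outside its binding domain — allowed.
— the lawyers: object of the clause headed by 'betrayed'; is c-commanded by the pronoun; coreference would bind this R-expression — blocked (Principle C).
— the recruits: subject of the clause headed by 'believed'; c-commands the pronoun within its binding domain — blocked (Principle B).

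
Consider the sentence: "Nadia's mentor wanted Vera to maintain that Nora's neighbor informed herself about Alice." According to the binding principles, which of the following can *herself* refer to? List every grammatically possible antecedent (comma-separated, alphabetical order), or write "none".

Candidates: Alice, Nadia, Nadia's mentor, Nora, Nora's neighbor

*herself* is a reflexive; Principle A requires it to be bound within its binding domain — the clause headed by 'informed'.
— Alice: second object of the clause headed by 'informed'; does not c-command the reflexive — cannot bind it (Principle A).
— Nadia: possessor inside the subject DP of the matrix clause; does not c-command the reflexive — cannot bind it (Principle A).
— Nadia's mentor: subject of the matrix clause; c-commands the reflexive but lies outside its binding domain — cannot bind it (Principle A).
— Nora: possessor inside the subject DP of the clause headed by 'informed'; does not c-command the reflexive — cannot bind it (Principle A).
— Nora's neighbor: subject of the clause headed by 'informed'; c-commands the reflexive within its binding domain — allowed (Principle A).

Nora's neighbor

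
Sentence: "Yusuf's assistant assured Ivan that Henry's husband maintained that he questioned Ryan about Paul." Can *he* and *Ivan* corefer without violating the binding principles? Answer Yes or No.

Yes

*Ivan* is an R-expression; Principle C requires it to be free (not bound by any c-commanding expression).
— he: subject of the clause headed by 'questioned'; the pronoun does not c-command the R-expression — coreference allowed.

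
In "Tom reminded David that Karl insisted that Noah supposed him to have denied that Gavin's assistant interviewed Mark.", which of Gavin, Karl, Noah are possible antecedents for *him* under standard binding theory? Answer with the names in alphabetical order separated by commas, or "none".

Karl

*him* is a pronoun; Principle B requires it to be free in its binding domain — the clause headed by 'supposed'.
— Gavin: possessor inside the subject DP of the clause headed by 'interviewed'; is c-commanded by the pronoun; coreference would bind this R-expression — blocked (Principle C).
— Karl: subject of the clause headed by 'insisted'; c-commands the pronoun but lies outside its binding domain — allowed.
— Noah: subject of the clause headed by 'supposed'; c-commands the pronoun within its binding domain — blocked (Principle B).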